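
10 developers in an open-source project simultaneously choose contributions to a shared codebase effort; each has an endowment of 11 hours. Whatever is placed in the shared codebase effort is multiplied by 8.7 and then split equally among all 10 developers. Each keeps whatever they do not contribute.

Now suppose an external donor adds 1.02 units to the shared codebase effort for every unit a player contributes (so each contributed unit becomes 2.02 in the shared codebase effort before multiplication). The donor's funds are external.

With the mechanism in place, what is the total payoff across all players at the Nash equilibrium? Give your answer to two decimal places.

1933.14 hours

Under the mechanism each unit contributed yields 8.7 × 2.02 / 10 = 1.7574 back to its contributor per unit of net cost, which exceeds 1, making full contribution the dominant choice for everyone.
So the Nash equilibrium is full contribution by all 10; the group earns 8.7 × 2.02 × 110 = 1933.14.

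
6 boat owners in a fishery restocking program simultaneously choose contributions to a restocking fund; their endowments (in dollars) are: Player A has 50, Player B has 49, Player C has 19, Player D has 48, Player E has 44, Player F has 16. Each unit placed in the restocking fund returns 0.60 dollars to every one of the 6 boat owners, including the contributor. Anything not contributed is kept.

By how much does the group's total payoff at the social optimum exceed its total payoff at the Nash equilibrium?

The private return per contributed unit is 0.60 < 1 for everyone, so the Nash equilibrium is zero contribution and the group total is Σ E_j = 50 + 49 + 19 + 48 + 44 + 16 = 226.
Each contributed unit returns 3.600 to the group, so the social optimum is full contribution by everyone: group total = 3.600 × 226 = 813.60.
Efficiency loss = (3.600 − 1) × 226 = 587.60.

587.60 dollars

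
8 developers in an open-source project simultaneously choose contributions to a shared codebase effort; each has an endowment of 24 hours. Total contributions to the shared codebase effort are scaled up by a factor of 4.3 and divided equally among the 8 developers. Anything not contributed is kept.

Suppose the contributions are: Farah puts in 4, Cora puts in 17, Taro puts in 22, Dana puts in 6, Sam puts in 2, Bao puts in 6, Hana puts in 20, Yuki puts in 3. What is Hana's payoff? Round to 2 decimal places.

47.00 hours

Total contributed: 4 + 17 + 22 + 6 + 2 + 6 + 20 + 3 = 80.
Each receives 4.3 × 80 / 8 = 43.00 from the shared codebase effort.
Hana keeps 24 − 20 = 4, so Hana's payoff is 4 + 43.00 = 47.00.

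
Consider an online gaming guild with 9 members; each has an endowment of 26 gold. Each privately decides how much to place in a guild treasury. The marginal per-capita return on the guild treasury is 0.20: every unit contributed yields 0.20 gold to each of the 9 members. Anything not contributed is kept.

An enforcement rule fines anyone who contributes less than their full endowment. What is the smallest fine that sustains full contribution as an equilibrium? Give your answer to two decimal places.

20.80 gold

Given the others contribute fully, the best deviation is to contribute 0 (any partial contribution still incurs the fine and gives up units whose private return 0.20 is below 1).
Deviating from 26 to 0 saves 26 gold but forfeits the deviator's share of the drop in the guild treasury: 0.20 × 26 = 5.20.
So the deviation gain is 26 − 5.20 = 20.80, and the fine must be at least 20.80 gold to wipe it out.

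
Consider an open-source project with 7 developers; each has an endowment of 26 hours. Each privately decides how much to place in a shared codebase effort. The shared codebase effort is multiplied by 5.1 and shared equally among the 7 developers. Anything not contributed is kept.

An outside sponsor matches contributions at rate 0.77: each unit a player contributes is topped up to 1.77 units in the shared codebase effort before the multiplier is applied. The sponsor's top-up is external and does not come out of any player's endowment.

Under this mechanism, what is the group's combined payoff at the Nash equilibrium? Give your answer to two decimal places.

1642.91 hours

With the mechanism, a contributed unit returns 5.1 × 1.77 / 7 = 1.2896 per unit of net cost to the contributor — now above 1 — so contributing fully is weakly dominant for every player.
So the Nash equilibrium is full contribution by all 7; the group earns 5.1 × 1.77 × 182 = 1642.91.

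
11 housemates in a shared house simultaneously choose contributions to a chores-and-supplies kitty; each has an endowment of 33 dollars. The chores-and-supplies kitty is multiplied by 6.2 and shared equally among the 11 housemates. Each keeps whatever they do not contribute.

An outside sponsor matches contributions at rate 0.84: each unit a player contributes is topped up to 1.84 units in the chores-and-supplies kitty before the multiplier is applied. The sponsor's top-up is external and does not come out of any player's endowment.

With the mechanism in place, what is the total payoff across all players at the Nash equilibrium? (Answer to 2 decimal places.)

4141.10 dollars

The effective private return per unit is now 6.2 × 1.84 / 11 = 1.0371 > 1, so every player's dominant strategy flips to full contribution.
At the Nash equilibrium everyone contributes 33. Group total payoff = 6.2 × 1.84 × 363 = 4141.10.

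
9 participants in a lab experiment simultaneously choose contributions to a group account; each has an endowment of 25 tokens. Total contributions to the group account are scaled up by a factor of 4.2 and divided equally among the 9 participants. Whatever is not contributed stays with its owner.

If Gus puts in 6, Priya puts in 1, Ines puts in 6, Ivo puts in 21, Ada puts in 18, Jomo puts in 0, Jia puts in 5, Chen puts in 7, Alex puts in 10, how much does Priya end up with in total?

58.53 tokens

Total contributed: 6 + 1 + 6 + 21 + 18 + 0 + 5 + 7 + 10 = 74.
Each receives 4.2 × 74 / 9 = 34.53 from the group account.
Priya keeps 25 − 1 = 24, so Priya's payoff is 24 + 34.53 = 58.53.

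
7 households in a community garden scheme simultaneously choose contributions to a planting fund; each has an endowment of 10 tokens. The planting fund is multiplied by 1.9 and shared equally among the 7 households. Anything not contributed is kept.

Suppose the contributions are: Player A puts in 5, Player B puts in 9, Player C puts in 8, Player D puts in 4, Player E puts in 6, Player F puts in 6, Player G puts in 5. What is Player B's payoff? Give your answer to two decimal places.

Total contributed: 5 + 9 + 8 + 4 + 6 + 6 + 5 = 43.
Each receives 1.9 × 43 / 7 = 11.67 from the planting fund.
Player B keeps 10 − 9 = 1, so Player B's payoff is 1 + 11.67 = 12.67.

12.67 tokens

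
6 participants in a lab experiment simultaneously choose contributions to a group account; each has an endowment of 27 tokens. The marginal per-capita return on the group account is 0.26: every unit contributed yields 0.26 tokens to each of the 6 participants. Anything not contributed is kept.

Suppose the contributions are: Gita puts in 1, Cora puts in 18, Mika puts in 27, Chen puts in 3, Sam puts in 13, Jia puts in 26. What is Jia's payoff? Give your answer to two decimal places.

23.88 tokens

Total contributed: 1 + 18 + 27 + 3 + 13 + 26 = 88.
Each receives 0.26 × 88 = 22.88 from the group account.
Jia keeps 27 − 26 = 1, so Jia's payoff is 1 + 22.88 = 23.88.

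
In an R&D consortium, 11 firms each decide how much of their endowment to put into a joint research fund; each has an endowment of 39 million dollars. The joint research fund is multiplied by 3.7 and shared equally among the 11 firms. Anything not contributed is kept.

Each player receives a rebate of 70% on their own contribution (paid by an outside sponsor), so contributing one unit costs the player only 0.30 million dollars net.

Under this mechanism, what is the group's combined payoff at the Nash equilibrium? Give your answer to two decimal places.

Under the mechanism each unit contributed yields (3.7/11) / 0.30 = 1.1212 back to its contributor per unit of net cost, which exceeds 1, making full contribution the dominant choice for everyone.
So the Nash equilibrium is full contribution by all 11; the group earns 11 × (39 × 0.70 + 3.7 × 39) = 1887.60.

1887.60 million dollars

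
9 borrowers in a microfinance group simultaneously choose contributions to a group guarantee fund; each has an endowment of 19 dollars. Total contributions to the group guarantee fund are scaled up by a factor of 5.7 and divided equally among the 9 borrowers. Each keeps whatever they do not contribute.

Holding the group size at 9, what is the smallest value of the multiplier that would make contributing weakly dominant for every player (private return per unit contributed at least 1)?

9

A contributed unit returns (multiplier)/9 to its contributor.
This reaches 1 exactly when the multiplier is 9.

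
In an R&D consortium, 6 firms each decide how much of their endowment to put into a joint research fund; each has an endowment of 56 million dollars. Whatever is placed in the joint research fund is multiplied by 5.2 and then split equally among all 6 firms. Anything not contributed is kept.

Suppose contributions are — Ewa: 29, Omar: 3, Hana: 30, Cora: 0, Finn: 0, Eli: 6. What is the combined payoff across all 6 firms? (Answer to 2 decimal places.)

Total contributed: 29 + 3 + 30 + 0 + 0 + 6 = 68; total kept: 6 × 56 − 68 = 268.
The joint research fund pays out 5.2 × 68 = 353.60 in aggregate.
Group total = 268 + 353.60 = 621.60.

621.60 million dollars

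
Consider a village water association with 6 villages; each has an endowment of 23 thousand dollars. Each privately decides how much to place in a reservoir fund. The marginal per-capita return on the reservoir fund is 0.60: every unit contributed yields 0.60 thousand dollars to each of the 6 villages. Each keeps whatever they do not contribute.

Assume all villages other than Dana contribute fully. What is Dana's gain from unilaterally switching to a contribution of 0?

9.20 thousand dollars

Switching from a contribution of 23 to 0 lets Dana keep an extra 23 thousand dollars, but lowers the reservoir fund by 23, which costs Dana their own share of that drop: 0.60 × 23 = 13.80.
Net gain = 23 − 13.80 = 9.20. The private return per contributed unit (0.60) is below 1, so free-riding is indeed the best response regardless of what the others do.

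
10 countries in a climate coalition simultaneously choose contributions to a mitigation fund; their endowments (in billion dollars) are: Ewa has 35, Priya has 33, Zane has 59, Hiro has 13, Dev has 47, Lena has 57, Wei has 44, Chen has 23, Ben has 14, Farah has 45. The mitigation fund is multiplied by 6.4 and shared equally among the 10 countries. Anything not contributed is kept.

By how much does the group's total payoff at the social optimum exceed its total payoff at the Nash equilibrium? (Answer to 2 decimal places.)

The private return per contributed unit is 6.4/10 = 0.6400 < 1 for every player regardless of endowment, so the Nash equilibrium is zero contribution and the group total is Σ E_j = 35 + 33 + 59 + 13 + 47 + 57 + 44 + 23 + 14 + 45 = 370.
Each contributed unit returns 6.400 to the group, so the social optimum is full contribution by everyone: group total = 6.400 × 370 = 2368.00.
Efficiency loss = (6.400 − 1) × 370 = 1998.00.

1998.00 billion dollars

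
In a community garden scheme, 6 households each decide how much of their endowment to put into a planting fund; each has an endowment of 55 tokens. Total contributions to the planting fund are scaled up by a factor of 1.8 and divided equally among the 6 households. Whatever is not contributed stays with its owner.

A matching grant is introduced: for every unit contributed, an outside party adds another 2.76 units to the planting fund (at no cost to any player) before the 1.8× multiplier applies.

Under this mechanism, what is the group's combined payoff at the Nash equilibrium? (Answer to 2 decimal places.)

2233.44 tokens

The effective private return per unit is now 1.8 × 3.76 / 6 = 1.1280 > 1, so every player's dominant strategy flips to full contribution.
At the Nash equilibrium everyone contributes 55. Group total payoff = 1.8 × 3.76 × 330 = 2233.44.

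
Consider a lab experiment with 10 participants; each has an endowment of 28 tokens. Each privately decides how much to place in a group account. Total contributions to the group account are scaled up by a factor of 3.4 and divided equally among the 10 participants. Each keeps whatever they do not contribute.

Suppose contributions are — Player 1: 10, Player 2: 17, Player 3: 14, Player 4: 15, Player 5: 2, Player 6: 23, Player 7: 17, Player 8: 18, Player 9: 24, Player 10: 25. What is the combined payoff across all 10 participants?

Total contributed: 10 + 17 + 14 + 15 + 2 + 23 + 17 + 18 + 24 + 25 = 165; total kept: 10 × 28 − 165 = 115.
The group account pays out 3.4 × 165 = 561.00 in aggregate.
Group total = 115 + 561.00 = 676.00.

676.00 tokens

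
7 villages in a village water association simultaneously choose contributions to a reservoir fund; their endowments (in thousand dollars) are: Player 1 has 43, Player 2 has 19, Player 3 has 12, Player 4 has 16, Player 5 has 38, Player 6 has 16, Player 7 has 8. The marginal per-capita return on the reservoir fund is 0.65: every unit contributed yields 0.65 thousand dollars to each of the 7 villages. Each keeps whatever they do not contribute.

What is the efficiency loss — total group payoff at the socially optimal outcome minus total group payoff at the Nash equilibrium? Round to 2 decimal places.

539.60 thousand dollars

The private return per contributed unit is 0.65 < 1 for everyone, so the Nash equilibrium is zero contribution and the group total is Σ E_j = 43 + 19 + 12 + 16 + 38 + 16 + 8 = 152.
Each contributed unit returns 4.550 to the group, so the social optimum is full contribution by everyone: group total = 4.550 × 152 = 691.60.
Efficiency loss = (4.550 − 1) × 152 = 539.60.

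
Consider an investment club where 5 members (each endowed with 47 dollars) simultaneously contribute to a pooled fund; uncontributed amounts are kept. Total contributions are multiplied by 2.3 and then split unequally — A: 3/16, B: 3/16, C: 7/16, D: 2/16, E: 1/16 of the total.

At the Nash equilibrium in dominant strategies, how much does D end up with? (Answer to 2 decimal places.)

60.51 dollars

A player with share s gets back 2.3·s per unit contributed, so full contribution is dominant for anyone with s > 1/2.3 = 0.4348 and zero contribution is dominant for anyone below.
Only C (7/16) clears that bar, contributing 47; the remaining 4 contribute 0. Total contributed: 47.
D keeps 47 and receives 2.3 × 47 × 2/16 = 13.51 from the pooled fund, for a payoff of 60.51.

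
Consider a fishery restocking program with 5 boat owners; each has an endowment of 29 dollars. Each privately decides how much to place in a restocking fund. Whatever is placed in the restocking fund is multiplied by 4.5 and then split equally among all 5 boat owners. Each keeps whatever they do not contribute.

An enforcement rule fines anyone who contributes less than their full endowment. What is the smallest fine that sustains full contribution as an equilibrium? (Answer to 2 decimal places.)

2.90 dollars

Given the others contribute fully, the best deviation is to contribute 0 (any partial contribution still incurs the fine and gives up units whose private return 0.9000 is below 1).
Deviating from 29 to 0 saves 29 dollars but forfeits the deviator's share of the drop in the restocking fund: 4.5/5 × 29 = 26.10.
So the deviation gain is 29 − 26.10 = 2.90, and the fine must be at least 2.90 dollars to wipe it out.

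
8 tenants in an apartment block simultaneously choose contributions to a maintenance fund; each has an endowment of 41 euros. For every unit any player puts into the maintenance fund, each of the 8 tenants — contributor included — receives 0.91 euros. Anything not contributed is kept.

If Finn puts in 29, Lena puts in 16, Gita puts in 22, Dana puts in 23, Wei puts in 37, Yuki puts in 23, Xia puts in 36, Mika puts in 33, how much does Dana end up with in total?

Total contributed: 29 + 16 + 22 + 23 + 37 + 23 + 36 + 33 = 219.
Each receives 0.91 × 219 = 199.29 from the maintenance fund.
Dana keeps 41 − 23 = 18, so Dana's payoff is 18 + 199.29 = 217.29.

217.29 euros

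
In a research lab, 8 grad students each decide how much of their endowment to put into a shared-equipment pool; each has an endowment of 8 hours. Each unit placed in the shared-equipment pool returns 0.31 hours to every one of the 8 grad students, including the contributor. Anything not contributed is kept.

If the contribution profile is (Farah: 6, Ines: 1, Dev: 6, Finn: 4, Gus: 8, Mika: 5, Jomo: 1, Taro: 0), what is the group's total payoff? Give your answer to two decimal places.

Total contributed: 6 + 1 + 6 + 4 + 8 + 5 + 1 + 0 = 31; total kept: 8 × 8 − 31 = 33.
The shared-equipment pool pays out 0.31 × 8 × 31 = 76.88 in aggregate.
Group total = 33 + 76.88 = 109.88.

109.88 hours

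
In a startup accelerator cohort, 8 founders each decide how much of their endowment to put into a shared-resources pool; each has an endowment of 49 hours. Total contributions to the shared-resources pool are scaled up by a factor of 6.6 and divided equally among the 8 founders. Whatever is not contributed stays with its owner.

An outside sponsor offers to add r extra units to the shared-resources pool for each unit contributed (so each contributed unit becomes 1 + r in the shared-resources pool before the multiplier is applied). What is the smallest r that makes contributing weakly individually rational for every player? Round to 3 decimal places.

With matching at rate r, one contributed unit becomes (1 + r) in the shared-resources pool and returns 6.6 × (1 + r) / 8 to the contributor.
Setting this equal to 1: 1 + r = 8/6.6 = 1.2121.
So the minimum matching rate is r = 1.2121 − 1 = 0.212.

0.212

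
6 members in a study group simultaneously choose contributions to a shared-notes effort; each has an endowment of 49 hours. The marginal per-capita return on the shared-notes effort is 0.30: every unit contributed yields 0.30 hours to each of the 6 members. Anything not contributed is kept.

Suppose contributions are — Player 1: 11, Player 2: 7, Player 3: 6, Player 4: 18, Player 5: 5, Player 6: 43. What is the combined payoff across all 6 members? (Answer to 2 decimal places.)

Total contributed: 11 + 7 + 6 + 18 + 5 + 43 = 90; total kept: 6 × 49 − 90 = 204.
The shared-notes effort pays out 0.30 × 6 × 90 = 162.00 in aggregate.
Group total = 204 + 162.00 = 366.00.

366.00 hours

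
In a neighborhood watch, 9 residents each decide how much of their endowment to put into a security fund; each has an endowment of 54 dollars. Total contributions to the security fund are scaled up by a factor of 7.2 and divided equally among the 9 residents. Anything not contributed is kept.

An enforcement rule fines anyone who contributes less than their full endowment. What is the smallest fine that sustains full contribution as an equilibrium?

Given the others contribute fully, the best deviation is to contribute 0 (any partial contribution still incurs the fine and gives up units whose private return 0.8000 is below 1).
Deviating from 54 to 0 saves 54 dollars but forfeits the deviator's share of the drop in the security fund: 7.2/9 × 54 = 43.20.
So the deviation gain is 54 − 43.20 = 10.80, and the fine must be at least 10.80 dollars to wipe it out.

10.80 dollars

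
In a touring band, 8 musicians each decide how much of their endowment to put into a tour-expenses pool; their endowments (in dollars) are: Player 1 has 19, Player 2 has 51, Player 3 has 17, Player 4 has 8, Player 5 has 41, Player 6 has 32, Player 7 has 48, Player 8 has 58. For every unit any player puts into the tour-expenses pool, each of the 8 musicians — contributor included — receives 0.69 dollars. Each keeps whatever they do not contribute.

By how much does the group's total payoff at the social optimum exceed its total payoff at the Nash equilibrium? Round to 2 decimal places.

The private return per contributed unit is 0.69 < 1 for everyone, so the Nash equilibrium is zero contribution and the group total is Σ E_j = 19 + 51 + 17 + 8 + 41 + 32 + 48 + 58 = 274.
Each contributed unit returns 5.520 to the group, so the social optimum is full contribution by everyone: group total = 5.520 × 274 = 1512.48.
Efficiency loss = (5.520 − 1) × 274 = 1238.48.

1238.48 dollars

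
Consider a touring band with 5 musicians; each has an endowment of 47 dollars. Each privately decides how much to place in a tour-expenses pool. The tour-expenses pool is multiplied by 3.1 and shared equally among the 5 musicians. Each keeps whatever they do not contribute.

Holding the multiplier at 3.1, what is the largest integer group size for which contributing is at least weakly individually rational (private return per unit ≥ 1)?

Private return per unit is 3.1/(group size), which is ≥ 1 whenever the group size is ≤ 3.1.
The largest such integer is 3.

3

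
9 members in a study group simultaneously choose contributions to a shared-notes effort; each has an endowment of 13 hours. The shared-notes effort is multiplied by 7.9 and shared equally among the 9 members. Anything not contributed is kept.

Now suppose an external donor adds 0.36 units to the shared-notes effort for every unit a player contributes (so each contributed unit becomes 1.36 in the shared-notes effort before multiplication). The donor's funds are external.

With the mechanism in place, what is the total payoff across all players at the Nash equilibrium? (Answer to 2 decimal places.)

1257.05 hours

Under the mechanism each unit contributed yields 7.9 × 1.36 / 9 = 1.1938 back to its contributor per unit of net cost, which exceeds 1, making full contribution the dominant choice for everyone.
At the Nash equilibrium everyone contributes 13. Group total payoff = 7.9 × 1.36 × 117 = 1257.05.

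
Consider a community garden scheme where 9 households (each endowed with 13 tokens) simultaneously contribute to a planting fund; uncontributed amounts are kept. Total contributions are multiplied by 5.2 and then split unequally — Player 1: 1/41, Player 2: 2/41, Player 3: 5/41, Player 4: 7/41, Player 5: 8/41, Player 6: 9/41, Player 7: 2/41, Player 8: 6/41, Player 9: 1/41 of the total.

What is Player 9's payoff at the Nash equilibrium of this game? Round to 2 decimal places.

16.30 tokens

A player with share s gets back 5.2·s per unit contributed, so full contribution is dominant for anyone with s > 1/5.2 = 0.1923 and zero contribution is dominant for anyone below.
Player 5 and Player 6 are above the threshold, contributing 13 each; the remaining 7 contribute 0. Total contributed: 26.
Player 9 keeps 13 and receives 5.2 × 26 × 1/41 = 3.30 from the planting fund, for a payoff of 16.30.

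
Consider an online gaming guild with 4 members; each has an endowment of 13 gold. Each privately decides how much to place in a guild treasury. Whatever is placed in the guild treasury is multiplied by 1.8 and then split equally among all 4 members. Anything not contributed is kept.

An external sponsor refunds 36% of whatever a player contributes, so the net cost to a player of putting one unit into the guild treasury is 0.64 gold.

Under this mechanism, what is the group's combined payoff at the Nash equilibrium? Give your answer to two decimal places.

Even with the mechanism, each unit contributed returns only (1.8/4) / 0.64 = 0.7031 per unit of net cost, so contributing nothing is still dominant.
Everyone keeps their endowment and the group total is 4 × 13 = 52.

52.00 gold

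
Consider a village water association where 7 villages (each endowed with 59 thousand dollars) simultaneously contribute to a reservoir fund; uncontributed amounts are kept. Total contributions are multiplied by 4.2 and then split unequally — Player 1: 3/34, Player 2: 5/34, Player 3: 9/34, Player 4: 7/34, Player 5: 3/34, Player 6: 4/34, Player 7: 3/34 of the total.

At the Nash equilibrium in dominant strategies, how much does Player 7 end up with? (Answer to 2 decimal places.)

Player j's private return per contributed unit is 4.2 × (j's share). Contributing is weakly dominant for j when that share is at least 1/4.2 = 0.2381, and contributing 0 is dominant otherwise.
The only share above 0.2381 is Player 3's 9/34, contributing 59; the remaining 6 contribute 0. Total contributed: 59.
Player 7 keeps 59 and receives 4.2 × 59 × 3/34 = 21.86 from the reservoir fund, for a payoff of 80.86.

80.86 thousand dollars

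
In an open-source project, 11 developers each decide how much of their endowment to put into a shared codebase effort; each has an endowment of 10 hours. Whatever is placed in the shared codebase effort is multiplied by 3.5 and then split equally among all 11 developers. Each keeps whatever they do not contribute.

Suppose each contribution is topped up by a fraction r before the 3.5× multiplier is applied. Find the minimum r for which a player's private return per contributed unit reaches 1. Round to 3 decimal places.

With matching at rate r, one contributed unit becomes (1 + r) in the shared codebase effort and returns 3.5 × (1 + r) / 11 to the contributor.
Setting this equal to 1: 1 + r = 11/3.5 = 3.1429.
So the minimum matching rate is r = 3.1429 − 1 = 2.143.

2.143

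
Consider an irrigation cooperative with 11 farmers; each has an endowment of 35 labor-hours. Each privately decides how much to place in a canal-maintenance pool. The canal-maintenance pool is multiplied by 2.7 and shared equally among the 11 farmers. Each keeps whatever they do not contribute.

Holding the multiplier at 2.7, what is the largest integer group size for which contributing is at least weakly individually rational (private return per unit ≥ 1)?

2

Private return per unit is 2.7/(group size), which is ≥ 1 whenever the group size is ≤ 2.7.
The largest such integer is 2.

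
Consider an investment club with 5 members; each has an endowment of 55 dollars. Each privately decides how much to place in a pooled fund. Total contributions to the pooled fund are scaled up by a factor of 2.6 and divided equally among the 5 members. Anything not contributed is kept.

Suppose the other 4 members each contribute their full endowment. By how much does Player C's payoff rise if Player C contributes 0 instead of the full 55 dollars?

Switching from a contribution of 55 to 0 lets Player C keep an extra 55 dollars, but lowers the pooled fund by 55, which costs Player C their own share of that drop: 2.6/5 × 55 = 28.60.
Net gain = 55 − 28.60 = 26.40. The private return per contributed unit (0.5200) is below 1, so free-riding is indeed the best response regardless of what the others do.

26.40 dollars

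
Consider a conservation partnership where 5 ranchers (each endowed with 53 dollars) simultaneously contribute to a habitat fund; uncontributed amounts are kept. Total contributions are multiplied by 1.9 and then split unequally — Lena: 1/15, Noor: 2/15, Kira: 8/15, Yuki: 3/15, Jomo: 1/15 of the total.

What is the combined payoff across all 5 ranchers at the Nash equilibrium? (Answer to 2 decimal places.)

312.70 dollars

Player j's private return per contributed unit is 1.9 × (j's share). Contributing is weakly dominant for j when that share is at least 1/1.9 = 0.5263, and contributing 0 is dominant otherwise.
Kira alone (share 8/15) is above the threshold, contributing 53; the remaining 4 contribute 0. Total contributed: 53.
The habitat fund pays out 1.9 × 53 = 100.70 in total (split across the unequal shares, but the aggregate is all that matters for the group sum).
The 4 free-riders keep 53 each, adding 212. Group total = 212 + 100.70 = 312.70.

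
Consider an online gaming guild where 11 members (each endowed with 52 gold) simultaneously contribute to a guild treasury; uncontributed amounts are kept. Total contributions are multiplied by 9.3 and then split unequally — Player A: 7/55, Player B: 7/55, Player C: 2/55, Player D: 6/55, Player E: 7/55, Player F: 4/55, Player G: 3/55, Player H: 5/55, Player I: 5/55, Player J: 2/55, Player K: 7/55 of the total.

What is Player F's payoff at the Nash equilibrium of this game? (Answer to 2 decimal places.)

A player with share s gets back 9.3·s per unit contributed, so full contribution is dominant for anyone with s > 1/9.3 = 0.1075 and zero contribution is dominant for anyone below.
Player A, Player B, Player D, Player E and Player K are above the threshold, contributing 52 each; the remaining 6 contribute 0. Total contributed: 260.
Player F keeps 52 and receives 9.3 × 260 × 4/55 = 175.85 from the guild treasury, for a payoff of 227.85.

227.85 gold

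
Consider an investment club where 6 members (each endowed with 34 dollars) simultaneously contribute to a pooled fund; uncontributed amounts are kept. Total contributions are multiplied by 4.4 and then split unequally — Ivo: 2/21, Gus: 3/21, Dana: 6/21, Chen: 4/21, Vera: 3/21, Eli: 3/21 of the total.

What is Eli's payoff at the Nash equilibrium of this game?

A player with share s gets back 4.4·s per unit contributed, so full contribution is dominant for anyone with s > 1/4.4 = 0.2273 and zero contribution is dominant for anyone below.
Dana alone (share 6/21) is above the threshold, contributing 34; the remaining 5 contribute 0. Total contributed: 34.
Eli keeps 34 and receives 4.4 × 34 × 3/21 = 21.37 from the pooled fund, for a payoff of 55.37.

55.37 dollars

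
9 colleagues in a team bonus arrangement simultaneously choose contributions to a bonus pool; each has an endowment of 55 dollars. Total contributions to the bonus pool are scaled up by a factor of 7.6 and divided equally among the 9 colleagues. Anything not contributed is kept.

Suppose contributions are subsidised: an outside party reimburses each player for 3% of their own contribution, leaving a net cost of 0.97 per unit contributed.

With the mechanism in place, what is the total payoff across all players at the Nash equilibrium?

495.00 dollars

Even with the mechanism, each unit contributed returns only (7.6/9) / 0.97 = 0.8706 per unit of net cost, so contributing nothing is still dominant.
At the Nash equilibrium no one contributes; group total payoff = 9 × 55 = 495.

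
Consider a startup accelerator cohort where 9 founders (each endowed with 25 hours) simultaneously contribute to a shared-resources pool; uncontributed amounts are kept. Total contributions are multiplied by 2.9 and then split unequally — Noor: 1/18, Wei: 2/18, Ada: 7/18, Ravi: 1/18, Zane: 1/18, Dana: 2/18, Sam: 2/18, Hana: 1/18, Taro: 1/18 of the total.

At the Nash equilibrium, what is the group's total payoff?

272.50 hours

For player j, contributing a unit is worthwhile iff 2.9 × (j's share) ≥ 1, i.e. iff j's share is at least 0.3448.
The only share above 0.3448 is Ada's 7/18, contributing 25; the remaining 8 contribute 0. Total contributed: 25.
The shared-resources pool pays out 2.9 × 25 = 72.50 in total (split across the unequal shares, but the aggregate is all that matters for the group sum).
The 8 free-riders keep 25 each, adding 200. Group total = 200 + 72.50 = 272.50.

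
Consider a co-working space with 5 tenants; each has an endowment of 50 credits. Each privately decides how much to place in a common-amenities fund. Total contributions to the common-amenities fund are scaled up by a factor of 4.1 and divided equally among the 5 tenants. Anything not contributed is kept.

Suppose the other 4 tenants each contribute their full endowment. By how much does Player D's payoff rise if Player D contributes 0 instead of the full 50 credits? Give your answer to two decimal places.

Switching from a contribution of 50 to 0 lets Player D keep an extra 50 credits, but lowers the common-amenities fund by 50, which costs Player D their own share of that drop: 4.1/5 × 50 = 41.00.
Net gain = 50 − 41.00 = 9.00. The private return per contributed unit (0.8200) is below 1, so free-riding is indeed the best response regardless of what the others do.

9.00 credits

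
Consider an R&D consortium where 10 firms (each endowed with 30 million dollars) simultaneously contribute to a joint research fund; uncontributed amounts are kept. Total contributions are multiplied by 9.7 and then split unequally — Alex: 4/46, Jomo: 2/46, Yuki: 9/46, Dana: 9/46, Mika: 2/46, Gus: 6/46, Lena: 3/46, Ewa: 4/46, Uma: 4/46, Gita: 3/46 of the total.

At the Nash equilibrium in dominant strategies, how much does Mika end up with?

Player j's private return per contributed unit is 9.7 × (j's share). Contributing is weakly dominant for j when that share is at least 1/9.7 = 0.1031, and contributing 0 is dominant otherwise.
Yuki, Dana and Gus are above the threshold, contributing 30 each; the remaining 7 contribute 0. Total contributed: 90.
Mika keeps 30 and receives 9.7 × 90 × 2/46 = 37.96 from the joint research fund, for a payoff of 67.96.

67.96 million dollars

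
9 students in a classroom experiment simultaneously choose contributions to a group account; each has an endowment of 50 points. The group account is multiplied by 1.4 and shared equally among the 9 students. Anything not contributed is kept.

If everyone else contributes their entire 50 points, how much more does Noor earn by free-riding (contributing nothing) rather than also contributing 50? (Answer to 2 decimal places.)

42.22 points

Switching from a contribution of 50 to 0 lets Noor keep an extra 50 points, but lowers the group account by 50, which costs Noor their own share of that drop: 1.4/9 × 50 = 7.78.
Net gain = 50 − 7.78 = 42.22. The private return per contributed unit (0.1556) is below 1, so free-riding is indeed the best response regardless of what the others do.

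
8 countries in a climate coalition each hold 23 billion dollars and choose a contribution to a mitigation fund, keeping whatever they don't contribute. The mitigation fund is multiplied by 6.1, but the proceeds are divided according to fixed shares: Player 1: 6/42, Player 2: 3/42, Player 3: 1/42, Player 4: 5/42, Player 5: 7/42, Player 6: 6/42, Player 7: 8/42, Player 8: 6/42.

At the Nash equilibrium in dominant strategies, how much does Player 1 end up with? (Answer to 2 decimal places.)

A player with share s gets back 6.1·s per unit contributed, so full contribution is dominant for anyone with s > 1/6.1 = 0.1639 and zero contribution is dominant for anyone below.
Player 5 and Player 7 clear that bar, contributing 23 each; the remaining 6 contribute 0. Total contributed: 46.
Player 1 keeps 23 and receives 6.1 × 46 × 6/42 = 40.09 from the mitigation fund, for a payoff of 63.09.

63.09 billion dollars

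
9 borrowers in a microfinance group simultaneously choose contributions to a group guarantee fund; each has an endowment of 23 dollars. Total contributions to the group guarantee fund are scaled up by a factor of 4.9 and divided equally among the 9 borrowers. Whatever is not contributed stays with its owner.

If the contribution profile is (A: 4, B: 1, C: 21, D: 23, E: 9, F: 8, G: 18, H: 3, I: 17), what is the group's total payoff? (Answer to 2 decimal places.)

612.60 dollars

Total contributed: 4 + 1 + 21 + 23 + 9 + 8 + 18 + 3 + 17 = 104; total kept: 9 × 23 − 104 = 103.
The group guarantee fund pays out 4.9 × 104 = 509.60 in aggregate.
Group total = 103 + 509.60 = 612.60.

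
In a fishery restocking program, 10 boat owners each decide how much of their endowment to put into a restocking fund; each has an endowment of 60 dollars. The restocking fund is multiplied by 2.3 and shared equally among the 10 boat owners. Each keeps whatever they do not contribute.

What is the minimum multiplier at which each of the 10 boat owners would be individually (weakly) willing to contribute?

10

A contributed unit returns (multiplier)/10 to its contributor.
This reaches 1 exactly when the multiplier is 10.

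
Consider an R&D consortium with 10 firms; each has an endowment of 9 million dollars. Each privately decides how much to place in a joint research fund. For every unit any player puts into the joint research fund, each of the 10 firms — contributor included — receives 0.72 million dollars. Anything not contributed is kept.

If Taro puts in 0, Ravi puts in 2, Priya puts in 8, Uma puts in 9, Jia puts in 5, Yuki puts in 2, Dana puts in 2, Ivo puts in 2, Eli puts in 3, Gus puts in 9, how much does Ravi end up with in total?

37.24 million dollars

Total contributed: 0 + 2 + 8 + 9 + 5 + 2 + 2 + 2 + 3 + 9 = 42.
Each receives 0.72 × 42 = 30.24 from the joint research fund.
Ravi keeps 9 − 2 = 7, so Ravi's payoff is 7 + 30.24 = 37.24.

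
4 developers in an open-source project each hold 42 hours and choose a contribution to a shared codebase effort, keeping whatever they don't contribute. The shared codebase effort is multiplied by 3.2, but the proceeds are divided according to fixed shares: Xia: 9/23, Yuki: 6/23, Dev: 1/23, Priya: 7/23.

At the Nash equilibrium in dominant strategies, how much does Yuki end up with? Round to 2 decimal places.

For player j, contributing a unit is worthwhile iff 3.2 × (j's share) ≥ 1, i.e. iff j's share is at least 0.3125.
Xia alone (share 9/23) is above the threshold, contributing 42; the remaining 3 contribute 0. Total contributed: 42.
Yuki keeps 42 and receives 3.2 × 42 × 6/23 = 35.06 from the shared codebase effort, for a payoff of 77.06.

77.06 hours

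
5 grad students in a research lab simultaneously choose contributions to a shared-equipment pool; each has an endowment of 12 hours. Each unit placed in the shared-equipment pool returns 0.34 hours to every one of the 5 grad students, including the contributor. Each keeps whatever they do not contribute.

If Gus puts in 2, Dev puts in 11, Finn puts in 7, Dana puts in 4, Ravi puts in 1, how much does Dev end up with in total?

9.50 hours

Total contributed: 2 + 11 + 7 + 4 + 1 = 25.
Each receives 0.34 × 25 = 8.50 from the shared-equipment pool.
Dev keeps 12 − 11 = 1, so Dev's payoff is 1 + 8.50 = 9.50.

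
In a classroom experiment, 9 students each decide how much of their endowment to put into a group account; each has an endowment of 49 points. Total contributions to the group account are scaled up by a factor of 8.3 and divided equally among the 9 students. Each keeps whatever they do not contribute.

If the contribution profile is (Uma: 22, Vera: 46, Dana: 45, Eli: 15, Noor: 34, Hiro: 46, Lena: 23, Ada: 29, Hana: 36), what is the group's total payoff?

2601.80 points

Total contributed: 22 + 46 + 45 + 15 + 34 + 46 + 23 + 29 + 36 = 296; total kept: 9 × 49 − 296 = 145.
The group account pays out 8.3 × 296 = 2456.80 in aggregate.
Group total = 145 + 2456.80 = 2601.80.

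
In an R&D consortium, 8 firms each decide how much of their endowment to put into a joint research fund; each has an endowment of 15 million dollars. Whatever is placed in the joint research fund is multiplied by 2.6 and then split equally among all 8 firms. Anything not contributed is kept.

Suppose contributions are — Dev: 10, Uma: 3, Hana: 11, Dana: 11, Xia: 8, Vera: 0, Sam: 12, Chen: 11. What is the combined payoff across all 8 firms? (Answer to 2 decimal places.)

Total contributed: 10 + 3 + 11 + 11 + 8 + 0 + 12 + 11 = 66; total kept: 8 × 15 − 66 = 54.
The joint research fund pays out 2.6 × 66 = 171.60 in aggregate.
Group total = 54 + 171.60 = 225.60.

225.60 million dollars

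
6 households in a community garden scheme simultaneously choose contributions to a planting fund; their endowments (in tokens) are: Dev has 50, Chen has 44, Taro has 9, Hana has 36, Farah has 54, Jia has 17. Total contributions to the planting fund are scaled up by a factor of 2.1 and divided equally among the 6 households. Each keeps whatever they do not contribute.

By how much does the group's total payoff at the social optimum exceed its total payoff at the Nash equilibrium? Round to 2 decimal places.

231.00 tokens

The private return per contributed unit is 2.1/6 = 0.3500 < 1 for every player regardless of endowment, so the Nash equilibrium is zero contribution and the group total is Σ E_j = 50 + 44 + 9 + 36 + 54 + 17 = 210.
Each contributed unit returns 2.100 to the group, so the social optimum is full contribution by everyone: group total = 2.100 × 210 = 441.00.
Efficiency loss = (2.100 − 1) × 210 = 231.00.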